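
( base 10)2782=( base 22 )5GA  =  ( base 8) 5336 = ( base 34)2DS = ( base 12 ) 173A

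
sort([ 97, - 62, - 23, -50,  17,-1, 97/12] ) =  [ - 62, - 50, - 23, - 1, 97/12, 17,97] 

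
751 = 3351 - 2600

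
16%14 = 2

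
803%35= 33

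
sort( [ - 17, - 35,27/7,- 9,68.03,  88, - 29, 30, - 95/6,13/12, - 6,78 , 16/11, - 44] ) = [ - 44 ,- 35,-29, - 17, - 95/6,-9 , - 6  ,  13/12 , 16/11 , 27/7, 30,68.03,78,88] 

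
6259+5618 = 11877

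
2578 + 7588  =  10166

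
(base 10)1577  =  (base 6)11145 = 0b11000101001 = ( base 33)1eq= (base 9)2142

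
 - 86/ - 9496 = 43/4748= 0.01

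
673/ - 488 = - 2 + 303/488 = -1.38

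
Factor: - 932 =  - 2^2*233^1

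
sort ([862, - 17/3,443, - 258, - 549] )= [ - 549, - 258,-17/3 , 443,  862]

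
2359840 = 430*5488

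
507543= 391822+115721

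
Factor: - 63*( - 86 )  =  5418 = 2^1*3^2*7^1 * 43^1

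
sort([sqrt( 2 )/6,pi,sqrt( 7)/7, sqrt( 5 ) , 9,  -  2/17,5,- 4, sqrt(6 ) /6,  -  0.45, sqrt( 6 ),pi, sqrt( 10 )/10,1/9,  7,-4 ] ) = [ - 4, - 4, - 0.45,  -  2/17,1/9, sqrt( 2) /6,sqrt( 10)/10,sqrt( 7)/7,sqrt ( 6 ) /6,sqrt (5 ), sqrt( 6 ),pi,pi,5,  7, 9 ] 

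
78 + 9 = 87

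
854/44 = 427/22 = 19.41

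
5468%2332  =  804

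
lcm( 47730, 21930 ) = 811410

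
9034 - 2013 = 7021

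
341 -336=5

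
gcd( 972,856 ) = 4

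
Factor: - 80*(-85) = 2^4*5^2*17^1  =  6800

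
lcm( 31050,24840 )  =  124200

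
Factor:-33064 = -2^3*4133^1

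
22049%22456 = 22049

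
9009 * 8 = 72072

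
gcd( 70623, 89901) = 63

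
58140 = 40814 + 17326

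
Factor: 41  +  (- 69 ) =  - 2^2*7^1=- 28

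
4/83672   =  1/20918 = 0.00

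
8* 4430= 35440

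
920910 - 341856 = 579054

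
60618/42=10103/7=1443.29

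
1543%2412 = 1543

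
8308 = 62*134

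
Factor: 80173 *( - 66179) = - 66179^1*80173^1 = -  5305768967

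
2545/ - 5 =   -  509 + 0/1  =  - 509.00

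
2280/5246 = 1140/2623 = 0.43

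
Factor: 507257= 67^2*113^1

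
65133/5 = 13026 + 3/5=13026.60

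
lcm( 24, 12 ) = 24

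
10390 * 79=820810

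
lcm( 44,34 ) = 748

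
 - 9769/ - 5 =9769/5 = 1953.80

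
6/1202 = 3/601=0.00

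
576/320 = 9/5  =  1.80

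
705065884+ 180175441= 885241325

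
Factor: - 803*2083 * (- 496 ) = 2^4 * 11^1*31^1*73^1*2083^1 = 829633904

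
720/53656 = 90/6707 = 0.01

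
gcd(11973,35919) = 11973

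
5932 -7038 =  - 1106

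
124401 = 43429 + 80972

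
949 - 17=932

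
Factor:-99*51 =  - 5049= -3^3 * 11^1*17^1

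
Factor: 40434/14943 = 2^1*17^(-1)*23^1 = 46/17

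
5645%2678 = 289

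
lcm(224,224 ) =224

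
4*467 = 1868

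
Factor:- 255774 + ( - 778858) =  - 2^3*23^1*5623^1 = - 1034632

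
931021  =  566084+364937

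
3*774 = 2322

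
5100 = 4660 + 440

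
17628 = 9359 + 8269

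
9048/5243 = 9048/5243 = 1.73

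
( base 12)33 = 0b100111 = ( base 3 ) 1110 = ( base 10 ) 39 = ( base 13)30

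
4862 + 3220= 8082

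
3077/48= 3077/48 = 64.10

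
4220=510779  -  506559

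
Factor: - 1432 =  - 2^3*179^1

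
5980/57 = 5980/57 = 104.91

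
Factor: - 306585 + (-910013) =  - 2^1*608299^1 = - 1216598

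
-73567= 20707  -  94274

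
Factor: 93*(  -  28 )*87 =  - 226548 = -2^2*3^2*7^1*29^1*31^1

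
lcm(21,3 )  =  21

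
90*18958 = 1706220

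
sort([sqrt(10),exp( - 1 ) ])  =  [ exp( - 1 ),sqrt(10)] 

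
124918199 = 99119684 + 25798515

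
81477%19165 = 4817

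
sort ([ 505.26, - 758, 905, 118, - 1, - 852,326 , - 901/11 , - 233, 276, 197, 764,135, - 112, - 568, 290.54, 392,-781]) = [ - 852, - 781, - 758,-568, -233, - 112, - 901/11,-1, 118 , 135, 197,276, 290.54,326, 392,505.26, 764,905]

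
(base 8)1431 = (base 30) qd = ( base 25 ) 16I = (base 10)793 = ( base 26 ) 14D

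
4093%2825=1268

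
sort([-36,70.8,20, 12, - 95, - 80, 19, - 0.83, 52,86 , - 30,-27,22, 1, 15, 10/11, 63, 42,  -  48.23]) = [ - 95, - 80,-48.23, - 36,  -  30, -27, - 0.83,10/11,1,12, 15, 19,20, 22,42, 52 , 63,70.8 , 86] 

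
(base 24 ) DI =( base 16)14A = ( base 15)170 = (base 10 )330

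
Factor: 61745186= 2^1*30872593^1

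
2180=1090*2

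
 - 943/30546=-943/30546  =  - 0.03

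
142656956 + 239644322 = 382301278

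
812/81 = 10 +2/81= 10.02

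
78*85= 6630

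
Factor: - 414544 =  -  2^4*13^1*1993^1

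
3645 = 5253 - 1608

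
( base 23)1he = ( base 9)1247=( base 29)136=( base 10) 934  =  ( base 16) 3a6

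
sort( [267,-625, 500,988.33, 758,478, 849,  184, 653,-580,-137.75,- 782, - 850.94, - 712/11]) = [-850.94, -782,-625, - 580,  -  137.75,  -  712/11, 184  ,  267,478,500,653, 758,  849,988.33]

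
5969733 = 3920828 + 2048905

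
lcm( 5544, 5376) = 177408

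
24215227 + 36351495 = 60566722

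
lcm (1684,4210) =8420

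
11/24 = 11/24 = 0.46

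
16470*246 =4051620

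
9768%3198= 174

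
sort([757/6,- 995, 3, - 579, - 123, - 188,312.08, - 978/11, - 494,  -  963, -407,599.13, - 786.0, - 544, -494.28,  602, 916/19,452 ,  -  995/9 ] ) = [ - 995,  -  963,-786.0,-579,-544, - 494.28, - 494, - 407, - 188, - 123, - 995/9,-978/11,3,916/19,757/6,312.08,452,599.13,602] 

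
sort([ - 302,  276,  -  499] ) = [ - 499, - 302, 276] 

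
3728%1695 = 338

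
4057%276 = 193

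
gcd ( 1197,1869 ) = 21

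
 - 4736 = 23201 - 27937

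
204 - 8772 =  - 8568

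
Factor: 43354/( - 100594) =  -409/949 = - 13^( -1)*73^( - 1)*409^1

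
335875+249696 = 585571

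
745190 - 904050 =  - 158860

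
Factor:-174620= - 2^2*5^1*8731^1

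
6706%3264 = 178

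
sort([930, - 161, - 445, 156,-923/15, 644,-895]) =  [ - 895, - 445, - 161, - 923/15, 156, 644, 930] 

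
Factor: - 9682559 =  - 271^1*35729^1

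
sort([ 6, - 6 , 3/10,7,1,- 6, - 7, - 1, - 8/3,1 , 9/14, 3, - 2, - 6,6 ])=[ - 7, - 6 , - 6, - 6, - 8/3, - 2, - 1,3/10,9/14 , 1, 1,3,6,6,7 ]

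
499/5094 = 499/5094=0.10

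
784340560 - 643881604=140458956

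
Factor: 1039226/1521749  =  2^1*23^( - 1)*59^1*109^( - 1)*607^(  -  1)*8807^1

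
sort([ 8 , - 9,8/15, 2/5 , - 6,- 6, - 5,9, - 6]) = [ - 9,  -  6,-6 ,-6, - 5,2/5, 8/15, 8,  9 ]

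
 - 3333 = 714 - 4047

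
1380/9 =153+1/3 = 153.33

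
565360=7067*80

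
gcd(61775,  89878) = 1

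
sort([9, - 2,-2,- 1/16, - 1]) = [ - 2 , - 2,-1,  -  1/16,9] 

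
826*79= 65254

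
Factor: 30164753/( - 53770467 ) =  - 3^( - 1 )*23^1 * 59^1*757^( - 1)*22229^1* 23677^( - 1)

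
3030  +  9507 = 12537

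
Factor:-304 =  - 2^4*19^1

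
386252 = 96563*4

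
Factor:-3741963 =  - 3^1*1247321^1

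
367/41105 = 367/41105 = 0.01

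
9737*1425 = 13875225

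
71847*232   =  16668504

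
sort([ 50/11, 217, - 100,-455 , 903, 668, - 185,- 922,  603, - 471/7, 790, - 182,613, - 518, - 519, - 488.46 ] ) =[ - 922,  -  519, - 518, - 488.46,-455,-185, - 182, - 100, - 471/7,50/11,217,603,613,  668, 790, 903]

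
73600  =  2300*32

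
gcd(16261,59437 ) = 7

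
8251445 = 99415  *83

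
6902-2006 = 4896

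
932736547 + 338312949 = 1271049496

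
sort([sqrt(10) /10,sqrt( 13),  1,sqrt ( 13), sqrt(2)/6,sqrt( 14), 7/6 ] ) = [sqrt( 2) /6, sqrt( 10)/10, 1,  7/6,sqrt( 13 ), sqrt (13) , sqrt(14 )]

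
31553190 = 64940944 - 33387754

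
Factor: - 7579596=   -  2^2 * 3^1*47^1*89^1*151^1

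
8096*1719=13917024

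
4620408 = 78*59236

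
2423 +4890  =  7313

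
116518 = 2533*46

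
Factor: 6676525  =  5^2*29^1*9209^1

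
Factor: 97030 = 2^1*5^1*31^1*313^1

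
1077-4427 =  - 3350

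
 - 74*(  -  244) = 18056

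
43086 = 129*334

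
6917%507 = 326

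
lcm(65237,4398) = 391422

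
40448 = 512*79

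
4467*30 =134010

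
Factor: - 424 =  - 2^3*53^1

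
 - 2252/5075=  - 2252/5075 = - 0.44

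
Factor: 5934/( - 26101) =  - 138/607= - 2^1*3^1 *23^1*607^( - 1)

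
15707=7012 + 8695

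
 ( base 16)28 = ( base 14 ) 2c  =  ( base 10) 40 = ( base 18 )24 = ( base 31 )19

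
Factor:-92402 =  -  2^1*47^1*983^1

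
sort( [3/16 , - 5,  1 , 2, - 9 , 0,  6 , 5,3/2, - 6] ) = [  -  9,  -  6 , - 5, 0, 3/16,1, 3/2 , 2, 5 , 6] 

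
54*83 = 4482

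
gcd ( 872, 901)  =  1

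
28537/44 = 648+25/44 = 648.57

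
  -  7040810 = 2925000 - 9965810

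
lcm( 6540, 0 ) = 0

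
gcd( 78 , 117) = 39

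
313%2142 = 313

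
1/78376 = 1/78376 = 0.00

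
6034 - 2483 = 3551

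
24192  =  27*896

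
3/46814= 3/46814 = 0.00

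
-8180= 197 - 8377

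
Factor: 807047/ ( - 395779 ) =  - 23^1*109^( - 1 )*3631^ ( - 1 )*35089^1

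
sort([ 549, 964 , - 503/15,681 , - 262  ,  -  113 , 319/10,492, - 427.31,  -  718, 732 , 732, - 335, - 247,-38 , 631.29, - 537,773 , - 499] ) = [ - 718 ,  -  537, - 499, - 427.31, - 335, - 262, - 247, - 113, - 38,-503/15, 319/10 , 492,549 , 631.29,681,732 , 732, 773,964]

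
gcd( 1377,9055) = 1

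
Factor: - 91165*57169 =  - 5^1*7^1*8167^1*18233^1 = - 5211811885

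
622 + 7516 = 8138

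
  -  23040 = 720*( - 32) 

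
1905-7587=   -  5682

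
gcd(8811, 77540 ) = 1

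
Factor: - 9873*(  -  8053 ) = 3^2*1097^1*8053^1 = 79507269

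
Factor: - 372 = -2^2*3^1*31^1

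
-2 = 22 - 24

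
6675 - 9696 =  - 3021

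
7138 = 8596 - 1458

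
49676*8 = 397408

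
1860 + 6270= 8130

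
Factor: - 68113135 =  - 5^1*17^1 *801331^1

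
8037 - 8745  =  -708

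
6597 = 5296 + 1301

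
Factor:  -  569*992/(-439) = 2^5*31^1*439^( - 1 ) * 569^1=   564448/439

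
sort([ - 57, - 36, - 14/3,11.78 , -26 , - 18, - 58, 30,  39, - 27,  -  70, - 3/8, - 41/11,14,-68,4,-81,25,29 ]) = [ - 81, - 70, - 68,- 58, - 57, - 36 , - 27, - 26, - 18, - 14/3, - 41/11, - 3/8,4,11.78,14,25,29, 30,39]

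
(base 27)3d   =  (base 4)1132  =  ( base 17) 59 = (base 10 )94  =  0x5e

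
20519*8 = 164152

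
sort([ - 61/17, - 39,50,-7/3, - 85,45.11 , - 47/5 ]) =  [-85 , - 39, - 47/5 , - 61/17,-7/3, 45.11, 50 ] 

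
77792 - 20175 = 57617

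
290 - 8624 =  -8334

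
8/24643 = 8/24643 = 0.00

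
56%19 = 18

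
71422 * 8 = 571376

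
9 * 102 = 918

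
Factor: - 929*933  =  -3^1*311^1*929^1 = -  866757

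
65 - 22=43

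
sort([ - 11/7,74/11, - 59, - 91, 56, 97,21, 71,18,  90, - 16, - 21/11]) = [ - 91, - 59,- 16, - 21/11, - 11/7,74/11, 18, 21 , 56, 71,90, 97]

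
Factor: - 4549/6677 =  - 11^( - 1) *607^ ( - 1)*  4549^1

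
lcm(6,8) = 24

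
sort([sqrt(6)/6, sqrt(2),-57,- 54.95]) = [ - 57,  -  54.95, sqrt(6)/6 , sqrt ( 2)]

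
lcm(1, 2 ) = 2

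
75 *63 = 4725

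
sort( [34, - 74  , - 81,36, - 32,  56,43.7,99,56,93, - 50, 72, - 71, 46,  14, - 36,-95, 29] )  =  [-95, - 81, - 74, - 71, - 50, - 36,  -  32,14, 29,34,36,43.7, 46,56 , 56, 72,93,99] 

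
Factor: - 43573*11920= - 2^4*  5^1*149^1*43573^1 = -519390160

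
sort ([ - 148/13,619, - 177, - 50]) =[ - 177, - 50, - 148/13, 619 ]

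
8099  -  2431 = 5668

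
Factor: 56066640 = 2^4*3^1*5^1*7^1*23^1*1451^1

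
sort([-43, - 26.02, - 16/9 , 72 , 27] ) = [  -  43, - 26.02, - 16/9, 27,72]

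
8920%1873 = 1428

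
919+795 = 1714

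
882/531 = 98/59 = 1.66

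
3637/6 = 3637/6 = 606.17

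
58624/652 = 89 + 149/163 = 89.91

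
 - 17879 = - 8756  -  9123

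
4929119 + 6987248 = 11916367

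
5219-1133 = 4086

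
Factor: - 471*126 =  - 59346 = - 2^1*3^3*7^1*157^1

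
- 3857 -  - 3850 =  - 7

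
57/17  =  3  +  6/17=3.35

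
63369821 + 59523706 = 122893527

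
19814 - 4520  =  15294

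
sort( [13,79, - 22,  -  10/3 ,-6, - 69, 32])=[ - 69, - 22, - 6, -10/3,13, 32,  79]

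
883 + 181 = 1064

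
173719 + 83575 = 257294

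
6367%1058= 19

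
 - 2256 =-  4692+2436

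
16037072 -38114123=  - 22077051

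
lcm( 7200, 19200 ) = 57600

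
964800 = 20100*48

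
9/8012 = 9/8012 = 0.00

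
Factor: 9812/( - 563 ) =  - 2^2*11^1 * 223^1 * 563^(-1)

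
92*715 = 65780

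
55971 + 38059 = 94030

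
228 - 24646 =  - 24418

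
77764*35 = 2721740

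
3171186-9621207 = -6450021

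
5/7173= 5/7173 = 0.00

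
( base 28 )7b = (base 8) 317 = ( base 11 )179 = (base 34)63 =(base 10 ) 207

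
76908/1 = 76908 = 76908.00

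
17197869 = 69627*247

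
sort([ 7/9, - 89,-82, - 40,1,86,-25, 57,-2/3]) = [ - 89, - 82,-40, - 25, - 2/3 , 7/9,  1, 57,86]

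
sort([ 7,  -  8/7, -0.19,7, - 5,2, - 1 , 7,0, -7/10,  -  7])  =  [ - 7, - 5, - 8/7, - 1, - 7/10,-0.19,0,2,  7, 7, 7]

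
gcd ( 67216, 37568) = 16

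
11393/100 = 11393/100 = 113.93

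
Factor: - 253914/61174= - 3^1*73^( - 1 )*101^1 = - 303/73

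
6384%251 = 109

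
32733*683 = 22356639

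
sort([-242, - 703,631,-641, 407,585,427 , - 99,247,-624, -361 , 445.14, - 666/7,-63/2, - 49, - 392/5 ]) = [  -  703,-641, - 624, - 361, - 242, - 99,-666/7,- 392/5, - 49, - 63/2,247,407,427,445.14,585, 631] 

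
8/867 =8/867 = 0.01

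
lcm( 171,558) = 10602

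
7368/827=7368/827 = 8.91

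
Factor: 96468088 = 2^3*12058511^1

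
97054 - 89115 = 7939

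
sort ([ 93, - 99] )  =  [ - 99, 93] 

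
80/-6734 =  -1+3327/3367 = -0.01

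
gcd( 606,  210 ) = 6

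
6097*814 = 4962958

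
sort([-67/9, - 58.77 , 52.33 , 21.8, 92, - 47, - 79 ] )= [ - 79, - 58.77,  -  47, - 67/9,21.8,52.33, 92]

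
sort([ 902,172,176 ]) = [ 172,176,  902 ]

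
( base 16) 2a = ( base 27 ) 1F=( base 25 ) 1H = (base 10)42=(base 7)60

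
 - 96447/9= - 10717 + 2/3=- 10716.33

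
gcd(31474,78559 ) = 1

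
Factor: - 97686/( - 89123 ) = 2^1*3^6 * 67^1*89123^( - 1)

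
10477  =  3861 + 6616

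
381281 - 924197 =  - 542916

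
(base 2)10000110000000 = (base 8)20600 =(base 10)8576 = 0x2180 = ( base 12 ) 4B68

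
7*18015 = 126105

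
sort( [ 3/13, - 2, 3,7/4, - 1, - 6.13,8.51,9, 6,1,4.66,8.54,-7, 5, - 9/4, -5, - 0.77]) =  [ - 7, - 6.13,  -  5 ,-9/4 , - 2,-1,- 0.77, 3/13, 1, 7/4, 3, 4.66, 5, 6, 8.51, 8.54,9 ]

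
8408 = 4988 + 3420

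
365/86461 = 365/86461= 0.00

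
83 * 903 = 74949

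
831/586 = 831/586  =  1.42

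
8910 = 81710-72800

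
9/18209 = 9/18209 = 0.00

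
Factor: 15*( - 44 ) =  - 2^2*3^1*5^1*11^1 = -  660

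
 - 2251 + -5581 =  - 7832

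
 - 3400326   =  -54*62969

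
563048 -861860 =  - 298812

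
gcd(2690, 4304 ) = 538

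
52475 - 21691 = 30784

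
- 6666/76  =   - 88 + 11/38  =  - 87.71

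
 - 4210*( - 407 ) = 1713470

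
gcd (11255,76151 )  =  1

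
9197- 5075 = 4122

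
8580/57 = 2860/19=150.53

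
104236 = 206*506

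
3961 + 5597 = 9558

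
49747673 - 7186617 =42561056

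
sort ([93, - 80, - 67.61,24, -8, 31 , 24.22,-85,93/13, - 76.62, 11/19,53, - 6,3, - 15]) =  [ - 85,  -  80, - 76.62, - 67.61, - 15,  -  8,-6,11/19  ,  3, 93/13,24,24.22, 31,53, 93 ]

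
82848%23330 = 12858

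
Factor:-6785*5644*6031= -2^2 * 5^1 * 17^1*23^1*37^1*59^1*83^1*163^1 = -230954370740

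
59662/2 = 29831 = 29831.00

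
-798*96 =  - 76608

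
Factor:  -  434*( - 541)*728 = 170930032 = 2^4  *  7^2*13^1*31^1*541^1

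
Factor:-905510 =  - 2^1*5^1*23^1*31^1*127^1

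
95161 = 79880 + 15281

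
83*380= 31540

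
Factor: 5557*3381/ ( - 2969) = -18788217/2969 = -3^1* 7^2*23^1*2969^(-1)*5557^1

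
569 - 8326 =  - 7757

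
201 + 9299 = 9500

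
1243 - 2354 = -1111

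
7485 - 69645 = - 62160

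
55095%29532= 25563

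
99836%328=124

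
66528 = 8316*8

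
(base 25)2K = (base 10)70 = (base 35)20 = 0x46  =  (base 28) 2E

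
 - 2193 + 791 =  - 1402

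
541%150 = 91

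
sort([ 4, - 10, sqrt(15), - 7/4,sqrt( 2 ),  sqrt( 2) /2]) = [  -  10,-7/4, sqrt (2 )/2,sqrt( 2), sqrt( 15 ), 4]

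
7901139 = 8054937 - 153798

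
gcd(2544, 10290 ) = 6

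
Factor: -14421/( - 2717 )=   3^1* 13^ ( - 1) * 23^1 = 69/13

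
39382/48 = 19691/24 = 820.46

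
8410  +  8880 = 17290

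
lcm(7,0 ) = 0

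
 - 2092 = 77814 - 79906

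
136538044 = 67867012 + 68671032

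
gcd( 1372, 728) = 28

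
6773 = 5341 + 1432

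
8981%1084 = 309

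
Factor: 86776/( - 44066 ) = -2^2*11^ ( - 1)*2003^(  -  1 )*10847^1 = - 43388/22033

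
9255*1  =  9255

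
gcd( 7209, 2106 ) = 81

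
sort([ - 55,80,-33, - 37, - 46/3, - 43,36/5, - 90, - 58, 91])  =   [ - 90, - 58, - 55, - 43,-37, - 33, - 46/3, 36/5, 80,  91]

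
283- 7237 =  - 6954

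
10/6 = 1 + 2/3 = 1.67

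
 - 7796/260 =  - 1949/65=- 29.98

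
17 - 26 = -9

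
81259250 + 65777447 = 147036697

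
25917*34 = 881178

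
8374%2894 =2586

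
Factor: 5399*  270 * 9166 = 2^2 * 3^3 * 5^1*4583^1*5399^1 = 13361553180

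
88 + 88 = 176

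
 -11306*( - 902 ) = 10198012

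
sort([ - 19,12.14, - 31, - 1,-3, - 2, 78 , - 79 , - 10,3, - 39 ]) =[ - 79, - 39, - 31  ,-19 , - 10,-3, - 2, - 1,3,12.14 , 78]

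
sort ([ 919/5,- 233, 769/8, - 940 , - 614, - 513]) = [-940, - 614,-513, - 233 , 769/8,  919/5 ]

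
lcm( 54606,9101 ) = 54606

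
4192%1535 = 1122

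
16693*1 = 16693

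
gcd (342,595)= 1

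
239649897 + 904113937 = 1143763834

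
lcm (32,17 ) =544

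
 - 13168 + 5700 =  - 7468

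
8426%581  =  292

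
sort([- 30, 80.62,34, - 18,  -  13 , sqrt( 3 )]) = [ - 30, - 18, - 13 , sqrt( 3 ),  34,  80.62] 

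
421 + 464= 885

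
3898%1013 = 859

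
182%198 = 182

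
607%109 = 62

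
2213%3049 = 2213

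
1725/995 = 345/199 = 1.73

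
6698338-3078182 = 3620156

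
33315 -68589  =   - 35274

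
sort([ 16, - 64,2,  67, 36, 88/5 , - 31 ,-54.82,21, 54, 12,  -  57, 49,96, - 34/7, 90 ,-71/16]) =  [- 64,-57, - 54.82, - 31, -34/7,-71/16,2 , 12, 16, 88/5,21,36, 49, 54, 67, 90, 96]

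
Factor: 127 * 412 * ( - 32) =-2^7*103^1*127^1 = - 1674368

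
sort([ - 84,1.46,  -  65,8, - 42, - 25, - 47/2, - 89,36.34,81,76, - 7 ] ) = [ - 89, -84, - 65, - 42, - 25,- 47/2, - 7, 1.46,  8,36.34,76,81]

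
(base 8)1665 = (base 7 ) 2524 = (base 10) 949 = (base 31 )uj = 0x3b5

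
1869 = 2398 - 529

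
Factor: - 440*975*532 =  -228228000 = -2^5 * 3^1 * 5^3*  7^1 * 11^1  *13^1*19^1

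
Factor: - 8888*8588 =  - 76330144 = - 2^5*11^1*19^1*101^1 *113^1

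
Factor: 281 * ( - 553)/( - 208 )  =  155393/208  =  2^( - 4) * 7^1*13^( - 1)*79^1 * 281^1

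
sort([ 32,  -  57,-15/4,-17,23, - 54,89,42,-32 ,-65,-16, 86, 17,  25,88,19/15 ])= [ - 65, -57, - 54,-32, - 17, - 16 ,- 15/4, 19/15,17,23, 25,32,42,86, 88,89]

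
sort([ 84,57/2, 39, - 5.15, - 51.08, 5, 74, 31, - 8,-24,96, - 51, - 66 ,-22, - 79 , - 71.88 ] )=[ - 79, - 71.88, - 66 , - 51.08 , - 51 , - 24, - 22, - 8, - 5.15, 5, 57/2, 31, 39 , 74, 84, 96]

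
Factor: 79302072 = 2^3*3^1*3304253^1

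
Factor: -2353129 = -2353129^1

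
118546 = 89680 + 28866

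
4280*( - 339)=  - 1450920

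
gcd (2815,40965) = 5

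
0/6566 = 0 = 0.00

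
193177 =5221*37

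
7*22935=160545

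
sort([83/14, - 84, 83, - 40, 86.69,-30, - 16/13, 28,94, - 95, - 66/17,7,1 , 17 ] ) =[ - 95 ,-84, - 40, - 30 ,-66/17, - 16/13,1, 83/14, 7, 17, 28, 83, 86.69, 94 ]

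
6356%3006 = 344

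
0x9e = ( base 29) 5D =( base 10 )158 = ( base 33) 4Q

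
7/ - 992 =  - 7/992 = - 0.01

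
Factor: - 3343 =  - 3343^1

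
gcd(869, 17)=1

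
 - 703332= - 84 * 8373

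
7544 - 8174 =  - 630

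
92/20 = 4+ 3/5 = 4.60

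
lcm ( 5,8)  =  40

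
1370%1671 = 1370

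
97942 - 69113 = 28829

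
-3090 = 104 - 3194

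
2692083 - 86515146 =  - 83823063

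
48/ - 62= - 24/31 = - 0.77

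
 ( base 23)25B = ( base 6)5252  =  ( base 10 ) 1184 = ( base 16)4A0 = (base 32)150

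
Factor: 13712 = 2^4*857^1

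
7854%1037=595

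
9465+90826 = 100291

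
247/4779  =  247/4779 = 0.05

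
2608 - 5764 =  - 3156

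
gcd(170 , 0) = 170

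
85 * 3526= 299710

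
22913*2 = 45826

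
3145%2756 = 389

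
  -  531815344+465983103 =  - 65832241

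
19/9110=19/9110= 0.00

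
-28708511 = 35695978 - 64404489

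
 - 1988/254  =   - 8 + 22/127 = - 7.83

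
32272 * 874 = 28205728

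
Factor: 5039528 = 2^3*13^1*47^1 *1031^1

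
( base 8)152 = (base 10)106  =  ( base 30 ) 3g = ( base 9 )127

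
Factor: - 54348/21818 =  - 27174/10909 = - 2^1*3^1*7^1*647^1 * 10909^( - 1)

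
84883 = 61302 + 23581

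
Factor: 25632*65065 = 2^5*3^2*5^1*7^1*11^1*13^2*89^1 = 1667746080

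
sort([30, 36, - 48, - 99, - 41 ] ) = [ - 99 , - 48,-41,  30,36 ] 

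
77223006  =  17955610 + 59267396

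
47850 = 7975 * 6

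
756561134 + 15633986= 772195120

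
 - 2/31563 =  - 2/31563 = -  0.00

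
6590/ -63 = -105 + 25/63 =-  104.60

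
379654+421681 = 801335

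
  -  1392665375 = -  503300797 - 889364578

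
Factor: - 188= - 2^2*47^1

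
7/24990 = 1/3570 = 0.00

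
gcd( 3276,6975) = 9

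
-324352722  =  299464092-623816814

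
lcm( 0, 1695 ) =0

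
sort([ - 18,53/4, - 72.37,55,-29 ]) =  [ - 72.37, - 29, - 18,53/4,55]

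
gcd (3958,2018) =2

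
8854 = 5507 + 3347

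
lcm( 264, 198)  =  792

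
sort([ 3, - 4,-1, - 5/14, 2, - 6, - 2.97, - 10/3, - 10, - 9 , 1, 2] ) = [  -  10,-9, - 6, -4, - 10/3,  -  2.97, - 1, - 5/14, 1,2, 2,3 ] 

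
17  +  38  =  55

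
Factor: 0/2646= 0=0^1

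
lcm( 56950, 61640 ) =5239400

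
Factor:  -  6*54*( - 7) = 2^2*3^4*7^1  =  2268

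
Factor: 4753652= 2^2* 1188413^1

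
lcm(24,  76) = 456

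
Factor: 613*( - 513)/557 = - 314469/557 = - 3^3*19^1 * 557^( - 1)*613^1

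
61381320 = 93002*660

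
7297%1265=972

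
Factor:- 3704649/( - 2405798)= 2^(-1)*3^1*13^2*41^(- 1)*7307^1 * 29339^( -1)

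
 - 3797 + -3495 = - 7292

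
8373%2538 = 759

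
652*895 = 583540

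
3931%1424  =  1083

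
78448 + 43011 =121459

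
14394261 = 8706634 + 5687627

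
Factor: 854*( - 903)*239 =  - 2^1*3^1 * 7^2*43^1 * 61^1 * 239^1 = -  184307718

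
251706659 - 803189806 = - 551483147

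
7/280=1/40 = 0.03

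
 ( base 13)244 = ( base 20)JE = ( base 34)BK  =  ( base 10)394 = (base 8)612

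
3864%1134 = 462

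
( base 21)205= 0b1101110111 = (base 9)1185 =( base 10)887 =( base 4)31313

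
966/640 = 483/320 = 1.51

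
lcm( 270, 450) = 1350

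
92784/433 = 214 + 122/433= 214.28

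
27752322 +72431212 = 100183534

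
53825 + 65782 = 119607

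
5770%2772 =226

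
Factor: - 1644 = - 2^2*3^1*137^1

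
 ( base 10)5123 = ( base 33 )4N8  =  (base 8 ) 12003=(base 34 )4en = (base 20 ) cg3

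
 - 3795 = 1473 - 5268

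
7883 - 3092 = 4791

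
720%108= 72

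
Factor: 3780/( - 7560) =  - 2^( - 1 )=- 1/2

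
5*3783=18915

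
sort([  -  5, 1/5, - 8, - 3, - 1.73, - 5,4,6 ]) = [ - 8, - 5 , - 5, - 3, - 1.73, 1/5 , 4, 6] 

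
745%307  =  131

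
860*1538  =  1322680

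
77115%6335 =1095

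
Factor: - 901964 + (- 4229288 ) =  - 5131252 =- 2^2*7^1*183259^1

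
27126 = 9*3014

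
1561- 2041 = - 480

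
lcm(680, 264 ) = 22440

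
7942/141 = 7942/141 = 56.33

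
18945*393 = 7445385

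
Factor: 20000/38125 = 2^5*61^( - 1 )  =  32/61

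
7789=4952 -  - 2837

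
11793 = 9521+2272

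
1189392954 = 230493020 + 958899934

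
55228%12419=5552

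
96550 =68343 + 28207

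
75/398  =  75/398 = 0.19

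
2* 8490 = 16980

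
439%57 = 40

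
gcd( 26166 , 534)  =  534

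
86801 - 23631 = 63170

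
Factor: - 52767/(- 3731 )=99/7 = 3^2*7^( - 1) * 11^1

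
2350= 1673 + 677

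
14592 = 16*912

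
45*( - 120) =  - 5400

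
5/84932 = 5/84932 = 0.00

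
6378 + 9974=16352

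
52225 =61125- 8900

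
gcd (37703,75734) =1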